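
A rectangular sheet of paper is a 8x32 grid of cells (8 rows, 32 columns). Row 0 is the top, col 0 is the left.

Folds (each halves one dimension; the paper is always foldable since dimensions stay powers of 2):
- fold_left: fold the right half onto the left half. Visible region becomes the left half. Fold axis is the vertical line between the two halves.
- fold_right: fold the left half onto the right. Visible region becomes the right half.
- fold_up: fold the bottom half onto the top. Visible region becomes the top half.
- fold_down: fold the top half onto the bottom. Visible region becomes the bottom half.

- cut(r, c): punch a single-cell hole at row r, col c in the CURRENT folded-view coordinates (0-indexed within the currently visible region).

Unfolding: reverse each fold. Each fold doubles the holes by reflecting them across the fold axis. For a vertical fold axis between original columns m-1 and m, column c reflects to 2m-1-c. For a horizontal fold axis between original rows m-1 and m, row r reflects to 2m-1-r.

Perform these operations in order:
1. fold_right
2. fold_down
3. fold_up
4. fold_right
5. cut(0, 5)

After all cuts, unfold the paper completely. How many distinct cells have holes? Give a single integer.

Op 1 fold_right: fold axis v@16; visible region now rows[0,8) x cols[16,32) = 8x16
Op 2 fold_down: fold axis h@4; visible region now rows[4,8) x cols[16,32) = 4x16
Op 3 fold_up: fold axis h@6; visible region now rows[4,6) x cols[16,32) = 2x16
Op 4 fold_right: fold axis v@24; visible region now rows[4,6) x cols[24,32) = 2x8
Op 5 cut(0, 5): punch at orig (4,29); cuts so far [(4, 29)]; region rows[4,6) x cols[24,32) = 2x8
Unfold 1 (reflect across v@24): 2 holes -> [(4, 18), (4, 29)]
Unfold 2 (reflect across h@6): 4 holes -> [(4, 18), (4, 29), (7, 18), (7, 29)]
Unfold 3 (reflect across h@4): 8 holes -> [(0, 18), (0, 29), (3, 18), (3, 29), (4, 18), (4, 29), (7, 18), (7, 29)]
Unfold 4 (reflect across v@16): 16 holes -> [(0, 2), (0, 13), (0, 18), (0, 29), (3, 2), (3, 13), (3, 18), (3, 29), (4, 2), (4, 13), (4, 18), (4, 29), (7, 2), (7, 13), (7, 18), (7, 29)]

Answer: 16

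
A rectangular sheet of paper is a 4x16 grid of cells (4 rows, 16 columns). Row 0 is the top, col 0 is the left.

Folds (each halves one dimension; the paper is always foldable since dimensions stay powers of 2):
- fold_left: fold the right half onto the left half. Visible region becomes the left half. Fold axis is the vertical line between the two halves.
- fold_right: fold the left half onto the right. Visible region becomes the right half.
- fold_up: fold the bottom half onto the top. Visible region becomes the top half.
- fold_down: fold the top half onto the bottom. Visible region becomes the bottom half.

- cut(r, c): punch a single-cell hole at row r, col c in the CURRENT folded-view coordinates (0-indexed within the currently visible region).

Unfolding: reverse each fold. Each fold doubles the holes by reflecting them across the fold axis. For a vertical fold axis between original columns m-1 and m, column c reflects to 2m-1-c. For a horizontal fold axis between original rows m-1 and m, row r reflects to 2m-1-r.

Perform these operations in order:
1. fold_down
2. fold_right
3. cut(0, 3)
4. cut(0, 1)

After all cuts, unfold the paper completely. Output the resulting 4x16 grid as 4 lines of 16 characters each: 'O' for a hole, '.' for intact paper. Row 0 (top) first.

Answer: ................
....O.O..O.O....
....O.O..O.O....
................

Derivation:
Op 1 fold_down: fold axis h@2; visible region now rows[2,4) x cols[0,16) = 2x16
Op 2 fold_right: fold axis v@8; visible region now rows[2,4) x cols[8,16) = 2x8
Op 3 cut(0, 3): punch at orig (2,11); cuts so far [(2, 11)]; region rows[2,4) x cols[8,16) = 2x8
Op 4 cut(0, 1): punch at orig (2,9); cuts so far [(2, 9), (2, 11)]; region rows[2,4) x cols[8,16) = 2x8
Unfold 1 (reflect across v@8): 4 holes -> [(2, 4), (2, 6), (2, 9), (2, 11)]
Unfold 2 (reflect across h@2): 8 holes -> [(1, 4), (1, 6), (1, 9), (1, 11), (2, 4), (2, 6), (2, 9), (2, 11)]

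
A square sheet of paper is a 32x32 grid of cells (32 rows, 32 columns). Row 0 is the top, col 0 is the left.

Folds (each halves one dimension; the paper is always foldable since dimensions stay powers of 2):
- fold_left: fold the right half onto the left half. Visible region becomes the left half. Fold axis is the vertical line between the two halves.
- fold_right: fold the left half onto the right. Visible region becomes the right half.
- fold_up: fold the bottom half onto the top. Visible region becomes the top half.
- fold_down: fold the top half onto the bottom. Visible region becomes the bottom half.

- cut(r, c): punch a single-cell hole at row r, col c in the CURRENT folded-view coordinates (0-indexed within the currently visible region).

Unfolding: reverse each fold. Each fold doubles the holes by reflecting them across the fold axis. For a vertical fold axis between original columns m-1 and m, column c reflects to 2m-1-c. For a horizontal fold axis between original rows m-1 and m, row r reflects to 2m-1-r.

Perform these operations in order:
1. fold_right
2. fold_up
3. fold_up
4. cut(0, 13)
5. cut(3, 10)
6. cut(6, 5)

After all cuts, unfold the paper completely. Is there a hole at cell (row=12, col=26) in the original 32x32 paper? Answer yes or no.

Op 1 fold_right: fold axis v@16; visible region now rows[0,32) x cols[16,32) = 32x16
Op 2 fold_up: fold axis h@16; visible region now rows[0,16) x cols[16,32) = 16x16
Op 3 fold_up: fold axis h@8; visible region now rows[0,8) x cols[16,32) = 8x16
Op 4 cut(0, 13): punch at orig (0,29); cuts so far [(0, 29)]; region rows[0,8) x cols[16,32) = 8x16
Op 5 cut(3, 10): punch at orig (3,26); cuts so far [(0, 29), (3, 26)]; region rows[0,8) x cols[16,32) = 8x16
Op 6 cut(6, 5): punch at orig (6,21); cuts so far [(0, 29), (3, 26), (6, 21)]; region rows[0,8) x cols[16,32) = 8x16
Unfold 1 (reflect across h@8): 6 holes -> [(0, 29), (3, 26), (6, 21), (9, 21), (12, 26), (15, 29)]
Unfold 2 (reflect across h@16): 12 holes -> [(0, 29), (3, 26), (6, 21), (9, 21), (12, 26), (15, 29), (16, 29), (19, 26), (22, 21), (25, 21), (28, 26), (31, 29)]
Unfold 3 (reflect across v@16): 24 holes -> [(0, 2), (0, 29), (3, 5), (3, 26), (6, 10), (6, 21), (9, 10), (9, 21), (12, 5), (12, 26), (15, 2), (15, 29), (16, 2), (16, 29), (19, 5), (19, 26), (22, 10), (22, 21), (25, 10), (25, 21), (28, 5), (28, 26), (31, 2), (31, 29)]
Holes: [(0, 2), (0, 29), (3, 5), (3, 26), (6, 10), (6, 21), (9, 10), (9, 21), (12, 5), (12, 26), (15, 2), (15, 29), (16, 2), (16, 29), (19, 5), (19, 26), (22, 10), (22, 21), (25, 10), (25, 21), (28, 5), (28, 26), (31, 2), (31, 29)]

Answer: yes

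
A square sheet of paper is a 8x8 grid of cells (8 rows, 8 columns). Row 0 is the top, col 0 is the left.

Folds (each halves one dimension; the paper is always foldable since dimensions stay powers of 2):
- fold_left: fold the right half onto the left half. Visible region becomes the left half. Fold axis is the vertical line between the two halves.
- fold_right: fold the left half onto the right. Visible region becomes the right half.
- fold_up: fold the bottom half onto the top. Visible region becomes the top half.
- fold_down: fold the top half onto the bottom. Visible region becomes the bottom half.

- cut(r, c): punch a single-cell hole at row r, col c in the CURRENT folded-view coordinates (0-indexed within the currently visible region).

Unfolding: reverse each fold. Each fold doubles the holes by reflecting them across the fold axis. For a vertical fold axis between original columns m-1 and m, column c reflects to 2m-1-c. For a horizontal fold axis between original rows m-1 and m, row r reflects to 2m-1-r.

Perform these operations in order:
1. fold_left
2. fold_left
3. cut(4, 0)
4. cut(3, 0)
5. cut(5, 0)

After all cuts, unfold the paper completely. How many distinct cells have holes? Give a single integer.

Op 1 fold_left: fold axis v@4; visible region now rows[0,8) x cols[0,4) = 8x4
Op 2 fold_left: fold axis v@2; visible region now rows[0,8) x cols[0,2) = 8x2
Op 3 cut(4, 0): punch at orig (4,0); cuts so far [(4, 0)]; region rows[0,8) x cols[0,2) = 8x2
Op 4 cut(3, 0): punch at orig (3,0); cuts so far [(3, 0), (4, 0)]; region rows[0,8) x cols[0,2) = 8x2
Op 5 cut(5, 0): punch at orig (5,0); cuts so far [(3, 0), (4, 0), (5, 0)]; region rows[0,8) x cols[0,2) = 8x2
Unfold 1 (reflect across v@2): 6 holes -> [(3, 0), (3, 3), (4, 0), (4, 3), (5, 0), (5, 3)]
Unfold 2 (reflect across v@4): 12 holes -> [(3, 0), (3, 3), (3, 4), (3, 7), (4, 0), (4, 3), (4, 4), (4, 7), (5, 0), (5, 3), (5, 4), (5, 7)]

Answer: 12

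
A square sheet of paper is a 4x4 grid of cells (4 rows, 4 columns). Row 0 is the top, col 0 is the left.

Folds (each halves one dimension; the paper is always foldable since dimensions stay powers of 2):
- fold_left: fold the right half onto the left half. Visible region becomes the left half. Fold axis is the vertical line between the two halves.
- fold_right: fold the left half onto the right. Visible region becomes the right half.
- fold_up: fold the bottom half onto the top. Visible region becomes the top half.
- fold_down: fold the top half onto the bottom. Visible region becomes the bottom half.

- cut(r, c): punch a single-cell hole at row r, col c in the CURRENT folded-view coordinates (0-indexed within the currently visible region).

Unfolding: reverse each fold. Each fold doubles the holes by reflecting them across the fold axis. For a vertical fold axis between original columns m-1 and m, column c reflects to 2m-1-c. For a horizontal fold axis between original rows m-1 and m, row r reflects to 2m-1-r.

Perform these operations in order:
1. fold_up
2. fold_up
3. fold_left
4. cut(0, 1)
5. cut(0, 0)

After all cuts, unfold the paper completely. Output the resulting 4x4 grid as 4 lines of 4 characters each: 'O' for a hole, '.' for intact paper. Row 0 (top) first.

Answer: OOOO
OOOO
OOOO
OOOO

Derivation:
Op 1 fold_up: fold axis h@2; visible region now rows[0,2) x cols[0,4) = 2x4
Op 2 fold_up: fold axis h@1; visible region now rows[0,1) x cols[0,4) = 1x4
Op 3 fold_left: fold axis v@2; visible region now rows[0,1) x cols[0,2) = 1x2
Op 4 cut(0, 1): punch at orig (0,1); cuts so far [(0, 1)]; region rows[0,1) x cols[0,2) = 1x2
Op 5 cut(0, 0): punch at orig (0,0); cuts so far [(0, 0), (0, 1)]; region rows[0,1) x cols[0,2) = 1x2
Unfold 1 (reflect across v@2): 4 holes -> [(0, 0), (0, 1), (0, 2), (0, 3)]
Unfold 2 (reflect across h@1): 8 holes -> [(0, 0), (0, 1), (0, 2), (0, 3), (1, 0), (1, 1), (1, 2), (1, 3)]
Unfold 3 (reflect across h@2): 16 holes -> [(0, 0), (0, 1), (0, 2), (0, 3), (1, 0), (1, 1), (1, 2), (1, 3), (2, 0), (2, 1), (2, 2), (2, 3), (3, 0), (3, 1), (3, 2), (3, 3)]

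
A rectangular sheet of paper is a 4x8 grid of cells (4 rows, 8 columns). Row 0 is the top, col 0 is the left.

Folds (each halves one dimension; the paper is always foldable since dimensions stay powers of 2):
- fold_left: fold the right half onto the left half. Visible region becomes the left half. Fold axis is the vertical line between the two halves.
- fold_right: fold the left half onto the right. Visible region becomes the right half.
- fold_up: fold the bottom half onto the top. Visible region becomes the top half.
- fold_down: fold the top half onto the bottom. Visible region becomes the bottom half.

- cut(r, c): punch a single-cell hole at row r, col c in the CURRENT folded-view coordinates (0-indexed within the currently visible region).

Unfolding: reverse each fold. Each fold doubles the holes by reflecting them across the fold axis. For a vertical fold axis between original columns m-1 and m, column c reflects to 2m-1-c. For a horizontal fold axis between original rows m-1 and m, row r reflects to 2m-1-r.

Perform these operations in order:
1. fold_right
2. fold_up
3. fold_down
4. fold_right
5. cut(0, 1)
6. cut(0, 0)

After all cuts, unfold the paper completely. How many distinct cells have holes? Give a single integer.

Op 1 fold_right: fold axis v@4; visible region now rows[0,4) x cols[4,8) = 4x4
Op 2 fold_up: fold axis h@2; visible region now rows[0,2) x cols[4,8) = 2x4
Op 3 fold_down: fold axis h@1; visible region now rows[1,2) x cols[4,8) = 1x4
Op 4 fold_right: fold axis v@6; visible region now rows[1,2) x cols[6,8) = 1x2
Op 5 cut(0, 1): punch at orig (1,7); cuts so far [(1, 7)]; region rows[1,2) x cols[6,8) = 1x2
Op 6 cut(0, 0): punch at orig (1,6); cuts so far [(1, 6), (1, 7)]; region rows[1,2) x cols[6,8) = 1x2
Unfold 1 (reflect across v@6): 4 holes -> [(1, 4), (1, 5), (1, 6), (1, 7)]
Unfold 2 (reflect across h@1): 8 holes -> [(0, 4), (0, 5), (0, 6), (0, 7), (1, 4), (1, 5), (1, 6), (1, 7)]
Unfold 3 (reflect across h@2): 16 holes -> [(0, 4), (0, 5), (0, 6), (0, 7), (1, 4), (1, 5), (1, 6), (1, 7), (2, 4), (2, 5), (2, 6), (2, 7), (3, 4), (3, 5), (3, 6), (3, 7)]
Unfold 4 (reflect across v@4): 32 holes -> [(0, 0), (0, 1), (0, 2), (0, 3), (0, 4), (0, 5), (0, 6), (0, 7), (1, 0), (1, 1), (1, 2), (1, 3), (1, 4), (1, 5), (1, 6), (1, 7), (2, 0), (2, 1), (2, 2), (2, 3), (2, 4), (2, 5), (2, 6), (2, 7), (3, 0), (3, 1), (3, 2), (3, 3), (3, 4), (3, 5), (3, 6), (3, 7)]

Answer: 32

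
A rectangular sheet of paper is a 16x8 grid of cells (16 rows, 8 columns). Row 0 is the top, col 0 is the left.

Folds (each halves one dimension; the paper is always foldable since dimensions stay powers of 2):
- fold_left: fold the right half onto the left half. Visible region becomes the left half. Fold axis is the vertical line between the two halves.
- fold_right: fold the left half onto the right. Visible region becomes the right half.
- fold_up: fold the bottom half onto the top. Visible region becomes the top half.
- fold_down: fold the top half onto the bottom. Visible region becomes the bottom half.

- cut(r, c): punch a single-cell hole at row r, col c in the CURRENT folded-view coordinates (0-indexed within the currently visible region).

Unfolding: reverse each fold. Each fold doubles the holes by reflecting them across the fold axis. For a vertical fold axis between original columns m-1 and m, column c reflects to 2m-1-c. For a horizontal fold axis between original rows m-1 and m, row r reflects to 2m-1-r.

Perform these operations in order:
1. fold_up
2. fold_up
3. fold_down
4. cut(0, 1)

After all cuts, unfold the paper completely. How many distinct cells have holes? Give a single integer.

Op 1 fold_up: fold axis h@8; visible region now rows[0,8) x cols[0,8) = 8x8
Op 2 fold_up: fold axis h@4; visible region now rows[0,4) x cols[0,8) = 4x8
Op 3 fold_down: fold axis h@2; visible region now rows[2,4) x cols[0,8) = 2x8
Op 4 cut(0, 1): punch at orig (2,1); cuts so far [(2, 1)]; region rows[2,4) x cols[0,8) = 2x8
Unfold 1 (reflect across h@2): 2 holes -> [(1, 1), (2, 1)]
Unfold 2 (reflect across h@4): 4 holes -> [(1, 1), (2, 1), (5, 1), (6, 1)]
Unfold 3 (reflect across h@8): 8 holes -> [(1, 1), (2, 1), (5, 1), (6, 1), (9, 1), (10, 1), (13, 1), (14, 1)]

Answer: 8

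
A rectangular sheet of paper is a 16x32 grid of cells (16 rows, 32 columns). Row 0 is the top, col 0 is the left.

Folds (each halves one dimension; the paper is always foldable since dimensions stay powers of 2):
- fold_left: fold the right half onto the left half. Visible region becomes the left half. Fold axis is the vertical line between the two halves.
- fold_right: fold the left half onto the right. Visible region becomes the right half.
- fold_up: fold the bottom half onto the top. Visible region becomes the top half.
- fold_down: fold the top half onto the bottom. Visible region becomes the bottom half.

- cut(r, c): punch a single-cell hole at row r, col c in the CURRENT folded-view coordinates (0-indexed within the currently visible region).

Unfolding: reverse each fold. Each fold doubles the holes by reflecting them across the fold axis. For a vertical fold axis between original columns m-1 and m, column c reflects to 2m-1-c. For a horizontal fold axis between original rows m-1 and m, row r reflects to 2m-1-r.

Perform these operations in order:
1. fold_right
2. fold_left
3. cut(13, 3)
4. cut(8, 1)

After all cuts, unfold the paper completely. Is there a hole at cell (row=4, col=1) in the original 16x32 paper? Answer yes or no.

Op 1 fold_right: fold axis v@16; visible region now rows[0,16) x cols[16,32) = 16x16
Op 2 fold_left: fold axis v@24; visible region now rows[0,16) x cols[16,24) = 16x8
Op 3 cut(13, 3): punch at orig (13,19); cuts so far [(13, 19)]; region rows[0,16) x cols[16,24) = 16x8
Op 4 cut(8, 1): punch at orig (8,17); cuts so far [(8, 17), (13, 19)]; region rows[0,16) x cols[16,24) = 16x8
Unfold 1 (reflect across v@24): 4 holes -> [(8, 17), (8, 30), (13, 19), (13, 28)]
Unfold 2 (reflect across v@16): 8 holes -> [(8, 1), (8, 14), (8, 17), (8, 30), (13, 3), (13, 12), (13, 19), (13, 28)]
Holes: [(8, 1), (8, 14), (8, 17), (8, 30), (13, 3), (13, 12), (13, 19), (13, 28)]

Answer: no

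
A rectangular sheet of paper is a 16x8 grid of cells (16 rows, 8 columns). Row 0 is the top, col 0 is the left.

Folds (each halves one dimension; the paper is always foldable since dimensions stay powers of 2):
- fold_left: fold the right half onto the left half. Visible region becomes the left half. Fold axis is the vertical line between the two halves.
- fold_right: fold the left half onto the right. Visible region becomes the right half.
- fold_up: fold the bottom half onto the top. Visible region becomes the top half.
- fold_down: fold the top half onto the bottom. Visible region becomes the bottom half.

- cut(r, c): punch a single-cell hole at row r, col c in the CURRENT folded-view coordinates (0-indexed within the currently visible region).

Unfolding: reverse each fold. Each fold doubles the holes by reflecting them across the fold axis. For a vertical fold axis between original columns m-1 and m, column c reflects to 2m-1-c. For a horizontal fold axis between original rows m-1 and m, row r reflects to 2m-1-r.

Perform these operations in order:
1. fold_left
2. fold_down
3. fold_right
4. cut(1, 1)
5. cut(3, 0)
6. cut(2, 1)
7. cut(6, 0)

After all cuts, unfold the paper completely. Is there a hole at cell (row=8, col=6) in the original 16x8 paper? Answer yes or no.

Op 1 fold_left: fold axis v@4; visible region now rows[0,16) x cols[0,4) = 16x4
Op 2 fold_down: fold axis h@8; visible region now rows[8,16) x cols[0,4) = 8x4
Op 3 fold_right: fold axis v@2; visible region now rows[8,16) x cols[2,4) = 8x2
Op 4 cut(1, 1): punch at orig (9,3); cuts so far [(9, 3)]; region rows[8,16) x cols[2,4) = 8x2
Op 5 cut(3, 0): punch at orig (11,2); cuts so far [(9, 3), (11, 2)]; region rows[8,16) x cols[2,4) = 8x2
Op 6 cut(2, 1): punch at orig (10,3); cuts so far [(9, 3), (10, 3), (11, 2)]; region rows[8,16) x cols[2,4) = 8x2
Op 7 cut(6, 0): punch at orig (14,2); cuts so far [(9, 3), (10, 3), (11, 2), (14, 2)]; region rows[8,16) x cols[2,4) = 8x2
Unfold 1 (reflect across v@2): 8 holes -> [(9, 0), (9, 3), (10, 0), (10, 3), (11, 1), (11, 2), (14, 1), (14, 2)]
Unfold 2 (reflect across h@8): 16 holes -> [(1, 1), (1, 2), (4, 1), (4, 2), (5, 0), (5, 3), (6, 0), (6, 3), (9, 0), (9, 3), (10, 0), (10, 3), (11, 1), (11, 2), (14, 1), (14, 2)]
Unfold 3 (reflect across v@4): 32 holes -> [(1, 1), (1, 2), (1, 5), (1, 6), (4, 1), (4, 2), (4, 5), (4, 6), (5, 0), (5, 3), (5, 4), (5, 7), (6, 0), (6, 3), (6, 4), (6, 7), (9, 0), (9, 3), (9, 4), (9, 7), (10, 0), (10, 3), (10, 4), (10, 7), (11, 1), (11, 2), (11, 5), (11, 6), (14, 1), (14, 2), (14, 5), (14, 6)]
Holes: [(1, 1), (1, 2), (1, 5), (1, 6), (4, 1), (4, 2), (4, 5), (4, 6), (5, 0), (5, 3), (5, 4), (5, 7), (6, 0), (6, 3), (6, 4), (6, 7), (9, 0), (9, 3), (9, 4), (9, 7), (10, 0), (10, 3), (10, 4), (10, 7), (11, 1), (11, 2), (11, 5), (11, 6), (14, 1), (14, 2), (14, 5), (14, 6)]

Answer: no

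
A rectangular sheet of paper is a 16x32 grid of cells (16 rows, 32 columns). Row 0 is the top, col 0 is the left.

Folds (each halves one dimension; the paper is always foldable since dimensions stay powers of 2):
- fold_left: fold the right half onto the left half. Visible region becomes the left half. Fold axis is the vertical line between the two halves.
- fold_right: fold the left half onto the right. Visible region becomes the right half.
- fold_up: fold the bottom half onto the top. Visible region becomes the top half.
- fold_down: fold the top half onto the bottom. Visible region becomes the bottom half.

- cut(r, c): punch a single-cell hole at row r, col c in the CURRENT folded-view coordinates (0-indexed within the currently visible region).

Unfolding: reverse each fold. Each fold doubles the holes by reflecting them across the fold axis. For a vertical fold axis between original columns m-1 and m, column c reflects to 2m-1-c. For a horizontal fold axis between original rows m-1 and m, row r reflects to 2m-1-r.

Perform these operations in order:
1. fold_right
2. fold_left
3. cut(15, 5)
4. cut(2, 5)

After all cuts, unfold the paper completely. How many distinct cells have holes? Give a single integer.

Op 1 fold_right: fold axis v@16; visible region now rows[0,16) x cols[16,32) = 16x16
Op 2 fold_left: fold axis v@24; visible region now rows[0,16) x cols[16,24) = 16x8
Op 3 cut(15, 5): punch at orig (15,21); cuts so far [(15, 21)]; region rows[0,16) x cols[16,24) = 16x8
Op 4 cut(2, 5): punch at orig (2,21); cuts so far [(2, 21), (15, 21)]; region rows[0,16) x cols[16,24) = 16x8
Unfold 1 (reflect across v@24): 4 holes -> [(2, 21), (2, 26), (15, 21), (15, 26)]
Unfold 2 (reflect across v@16): 8 holes -> [(2, 5), (2, 10), (2, 21), (2, 26), (15, 5), (15, 10), (15, 21), (15, 26)]

Answer: 8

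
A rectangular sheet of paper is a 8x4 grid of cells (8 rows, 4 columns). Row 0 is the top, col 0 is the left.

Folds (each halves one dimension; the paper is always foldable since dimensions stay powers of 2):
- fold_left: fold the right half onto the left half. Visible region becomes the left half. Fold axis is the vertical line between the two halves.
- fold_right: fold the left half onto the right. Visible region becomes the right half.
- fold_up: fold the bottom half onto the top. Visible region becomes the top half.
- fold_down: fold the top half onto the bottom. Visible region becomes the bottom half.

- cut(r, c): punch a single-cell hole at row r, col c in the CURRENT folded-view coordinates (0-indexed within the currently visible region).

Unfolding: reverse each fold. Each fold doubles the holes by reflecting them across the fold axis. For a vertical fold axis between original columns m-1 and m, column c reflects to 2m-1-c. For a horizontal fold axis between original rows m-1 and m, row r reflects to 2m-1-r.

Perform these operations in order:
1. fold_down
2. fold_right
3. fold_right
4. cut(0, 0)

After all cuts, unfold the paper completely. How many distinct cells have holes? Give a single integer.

Answer: 8

Derivation:
Op 1 fold_down: fold axis h@4; visible region now rows[4,8) x cols[0,4) = 4x4
Op 2 fold_right: fold axis v@2; visible region now rows[4,8) x cols[2,4) = 4x2
Op 3 fold_right: fold axis v@3; visible region now rows[4,8) x cols[3,4) = 4x1
Op 4 cut(0, 0): punch at orig (4,3); cuts so far [(4, 3)]; region rows[4,8) x cols[3,4) = 4x1
Unfold 1 (reflect across v@3): 2 holes -> [(4, 2), (4, 3)]
Unfold 2 (reflect across v@2): 4 holes -> [(4, 0), (4, 1), (4, 2), (4, 3)]
Unfold 3 (reflect across h@4): 8 holes -> [(3, 0), (3, 1), (3, 2), (3, 3), (4, 0), (4, 1), (4, 2), (4, 3)]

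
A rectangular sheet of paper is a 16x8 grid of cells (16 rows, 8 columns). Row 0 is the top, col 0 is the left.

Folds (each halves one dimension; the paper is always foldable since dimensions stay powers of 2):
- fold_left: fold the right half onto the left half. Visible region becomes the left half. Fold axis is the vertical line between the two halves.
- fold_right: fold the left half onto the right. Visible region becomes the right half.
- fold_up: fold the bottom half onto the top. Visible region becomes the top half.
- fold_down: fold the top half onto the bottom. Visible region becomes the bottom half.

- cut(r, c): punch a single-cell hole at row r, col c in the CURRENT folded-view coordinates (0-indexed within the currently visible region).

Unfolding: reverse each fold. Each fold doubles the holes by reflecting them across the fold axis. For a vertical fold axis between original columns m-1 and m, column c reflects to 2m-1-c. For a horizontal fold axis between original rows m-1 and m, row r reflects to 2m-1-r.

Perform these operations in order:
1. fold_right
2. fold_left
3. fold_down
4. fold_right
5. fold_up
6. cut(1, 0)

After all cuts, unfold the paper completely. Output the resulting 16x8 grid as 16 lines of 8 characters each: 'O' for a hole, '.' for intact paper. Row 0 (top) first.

Answer: ........
OOOOOOOO
........
........
........
........
OOOOOOOO
........
........
OOOOOOOO
........
........
........
........
OOOOOOOO
........

Derivation:
Op 1 fold_right: fold axis v@4; visible region now rows[0,16) x cols[4,8) = 16x4
Op 2 fold_left: fold axis v@6; visible region now rows[0,16) x cols[4,6) = 16x2
Op 3 fold_down: fold axis h@8; visible region now rows[8,16) x cols[4,6) = 8x2
Op 4 fold_right: fold axis v@5; visible region now rows[8,16) x cols[5,6) = 8x1
Op 5 fold_up: fold axis h@12; visible region now rows[8,12) x cols[5,6) = 4x1
Op 6 cut(1, 0): punch at orig (9,5); cuts so far [(9, 5)]; region rows[8,12) x cols[5,6) = 4x1
Unfold 1 (reflect across h@12): 2 holes -> [(9, 5), (14, 5)]
Unfold 2 (reflect across v@5): 4 holes -> [(9, 4), (9, 5), (14, 4), (14, 5)]
Unfold 3 (reflect across h@8): 8 holes -> [(1, 4), (1, 5), (6, 4), (6, 5), (9, 4), (9, 5), (14, 4), (14, 5)]
Unfold 4 (reflect across v@6): 16 holes -> [(1, 4), (1, 5), (1, 6), (1, 7), (6, 4), (6, 5), (6, 6), (6, 7), (9, 4), (9, 5), (9, 6), (9, 7), (14, 4), (14, 5), (14, 6), (14, 7)]
Unfold 5 (reflect across v@4): 32 holes -> [(1, 0), (1, 1), (1, 2), (1, 3), (1, 4), (1, 5), (1, 6), (1, 7), (6, 0), (6, 1), (6, 2), (6, 3), (6, 4), (6, 5), (6, 6), (6, 7), (9, 0), (9, 1), (9, 2), (9, 3), (9, 4), (9, 5), (9, 6), (9, 7), (14, 0), (14, 1), (14, 2), (14, 3), (14, 4), (14, 5), (14, 6), (14, 7)]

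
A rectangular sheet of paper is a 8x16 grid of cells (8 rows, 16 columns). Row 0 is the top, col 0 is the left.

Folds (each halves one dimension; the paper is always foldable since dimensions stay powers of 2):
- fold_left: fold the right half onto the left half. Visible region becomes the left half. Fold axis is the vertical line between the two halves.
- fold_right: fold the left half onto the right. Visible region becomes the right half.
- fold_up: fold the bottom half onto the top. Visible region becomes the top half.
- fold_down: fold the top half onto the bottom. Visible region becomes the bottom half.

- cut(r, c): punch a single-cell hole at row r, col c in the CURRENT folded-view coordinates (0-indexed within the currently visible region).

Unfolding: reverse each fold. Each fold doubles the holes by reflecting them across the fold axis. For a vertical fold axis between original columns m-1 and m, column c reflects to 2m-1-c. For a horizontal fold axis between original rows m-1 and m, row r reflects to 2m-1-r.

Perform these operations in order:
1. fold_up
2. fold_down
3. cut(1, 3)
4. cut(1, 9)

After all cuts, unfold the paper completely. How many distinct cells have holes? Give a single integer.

Op 1 fold_up: fold axis h@4; visible region now rows[0,4) x cols[0,16) = 4x16
Op 2 fold_down: fold axis h@2; visible region now rows[2,4) x cols[0,16) = 2x16
Op 3 cut(1, 3): punch at orig (3,3); cuts so far [(3, 3)]; region rows[2,4) x cols[0,16) = 2x16
Op 4 cut(1, 9): punch at orig (3,9); cuts so far [(3, 3), (3, 9)]; region rows[2,4) x cols[0,16) = 2x16
Unfold 1 (reflect across h@2): 4 holes -> [(0, 3), (0, 9), (3, 3), (3, 9)]
Unfold 2 (reflect across h@4): 8 holes -> [(0, 3), (0, 9), (3, 3), (3, 9), (4, 3), (4, 9), (7, 3), (7, 9)]

Answer: 8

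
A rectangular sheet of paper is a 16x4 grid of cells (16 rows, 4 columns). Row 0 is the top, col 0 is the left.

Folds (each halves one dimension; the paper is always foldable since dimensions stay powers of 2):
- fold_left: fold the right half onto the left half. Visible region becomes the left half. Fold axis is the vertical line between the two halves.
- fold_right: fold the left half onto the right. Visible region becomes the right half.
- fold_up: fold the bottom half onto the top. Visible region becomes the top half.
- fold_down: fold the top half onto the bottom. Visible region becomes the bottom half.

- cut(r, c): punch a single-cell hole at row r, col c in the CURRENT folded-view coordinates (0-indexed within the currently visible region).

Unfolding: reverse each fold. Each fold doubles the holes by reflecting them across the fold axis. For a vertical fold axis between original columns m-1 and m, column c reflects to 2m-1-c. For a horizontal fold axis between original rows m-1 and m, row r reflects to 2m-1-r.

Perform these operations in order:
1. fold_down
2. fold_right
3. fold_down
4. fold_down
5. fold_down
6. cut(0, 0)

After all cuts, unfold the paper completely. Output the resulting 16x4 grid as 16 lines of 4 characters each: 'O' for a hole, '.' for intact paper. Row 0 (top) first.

Op 1 fold_down: fold axis h@8; visible region now rows[8,16) x cols[0,4) = 8x4
Op 2 fold_right: fold axis v@2; visible region now rows[8,16) x cols[2,4) = 8x2
Op 3 fold_down: fold axis h@12; visible region now rows[12,16) x cols[2,4) = 4x2
Op 4 fold_down: fold axis h@14; visible region now rows[14,16) x cols[2,4) = 2x2
Op 5 fold_down: fold axis h@15; visible region now rows[15,16) x cols[2,4) = 1x2
Op 6 cut(0, 0): punch at orig (15,2); cuts so far [(15, 2)]; region rows[15,16) x cols[2,4) = 1x2
Unfold 1 (reflect across h@15): 2 holes -> [(14, 2), (15, 2)]
Unfold 2 (reflect across h@14): 4 holes -> [(12, 2), (13, 2), (14, 2), (15, 2)]
Unfold 3 (reflect across h@12): 8 holes -> [(8, 2), (9, 2), (10, 2), (11, 2), (12, 2), (13, 2), (14, 2), (15, 2)]
Unfold 4 (reflect across v@2): 16 holes -> [(8, 1), (8, 2), (9, 1), (9, 2), (10, 1), (10, 2), (11, 1), (11, 2), (12, 1), (12, 2), (13, 1), (13, 2), (14, 1), (14, 2), (15, 1), (15, 2)]
Unfold 5 (reflect across h@8): 32 holes -> [(0, 1), (0, 2), (1, 1), (1, 2), (2, 1), (2, 2), (3, 1), (3, 2), (4, 1), (4, 2), (5, 1), (5, 2), (6, 1), (6, 2), (7, 1), (7, 2), (8, 1), (8, 2), (9, 1), (9, 2), (10, 1), (10, 2), (11, 1), (11, 2), (12, 1), (12, 2), (13, 1), (13, 2), (14, 1), (14, 2), (15, 1), (15, 2)]

Answer: .OO.
.OO.
.OO.
.OO.
.OO.
.OO.
.OO.
.OO.
.OO.
.OO.
.OO.
.OO.
.OO.
.OO.
.OO.
.OO.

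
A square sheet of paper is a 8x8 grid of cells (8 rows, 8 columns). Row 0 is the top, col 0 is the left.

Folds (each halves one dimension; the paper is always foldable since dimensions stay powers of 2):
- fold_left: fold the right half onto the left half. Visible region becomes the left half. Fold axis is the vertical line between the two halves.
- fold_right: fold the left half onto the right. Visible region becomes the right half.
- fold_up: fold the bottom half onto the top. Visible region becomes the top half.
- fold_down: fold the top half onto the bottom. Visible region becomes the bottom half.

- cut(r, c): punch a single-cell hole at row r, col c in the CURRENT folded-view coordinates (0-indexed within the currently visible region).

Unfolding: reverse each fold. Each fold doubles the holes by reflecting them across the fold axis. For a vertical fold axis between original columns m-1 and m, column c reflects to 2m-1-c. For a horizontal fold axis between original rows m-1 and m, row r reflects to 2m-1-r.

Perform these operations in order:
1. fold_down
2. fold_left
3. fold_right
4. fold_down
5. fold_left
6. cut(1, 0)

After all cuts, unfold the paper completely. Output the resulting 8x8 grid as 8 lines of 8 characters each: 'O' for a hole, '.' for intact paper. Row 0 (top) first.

Answer: OOOOOOOO
........
........
OOOOOOOO
OOOOOOOO
........
........
OOOOOOOO

Derivation:
Op 1 fold_down: fold axis h@4; visible region now rows[4,8) x cols[0,8) = 4x8
Op 2 fold_left: fold axis v@4; visible region now rows[4,8) x cols[0,4) = 4x4
Op 3 fold_right: fold axis v@2; visible region now rows[4,8) x cols[2,4) = 4x2
Op 4 fold_down: fold axis h@6; visible region now rows[6,8) x cols[2,4) = 2x2
Op 5 fold_left: fold axis v@3; visible region now rows[6,8) x cols[2,3) = 2x1
Op 6 cut(1, 0): punch at orig (7,2); cuts so far [(7, 2)]; region rows[6,8) x cols[2,3) = 2x1
Unfold 1 (reflect across v@3): 2 holes -> [(7, 2), (7, 3)]
Unfold 2 (reflect across h@6): 4 holes -> [(4, 2), (4, 3), (7, 2), (7, 3)]
Unfold 3 (reflect across v@2): 8 holes -> [(4, 0), (4, 1), (4, 2), (4, 3), (7, 0), (7, 1), (7, 2), (7, 3)]
Unfold 4 (reflect across v@4): 16 holes -> [(4, 0), (4, 1), (4, 2), (4, 3), (4, 4), (4, 5), (4, 6), (4, 7), (7, 0), (7, 1), (7, 2), (7, 3), (7, 4), (7, 5), (7, 6), (7, 7)]
Unfold 5 (reflect across h@4): 32 holes -> [(0, 0), (0, 1), (0, 2), (0, 3), (0, 4), (0, 5), (0, 6), (0, 7), (3, 0), (3, 1), (3, 2), (3, 3), (3, 4), (3, 5), (3, 6), (3, 7), (4, 0), (4, 1), (4, 2), (4, 3), (4, 4), (4, 5), (4, 6), (4, 7), (7, 0), (7, 1), (7, 2), (7, 3), (7, 4), (7, 5), (7, 6), (7, 7)]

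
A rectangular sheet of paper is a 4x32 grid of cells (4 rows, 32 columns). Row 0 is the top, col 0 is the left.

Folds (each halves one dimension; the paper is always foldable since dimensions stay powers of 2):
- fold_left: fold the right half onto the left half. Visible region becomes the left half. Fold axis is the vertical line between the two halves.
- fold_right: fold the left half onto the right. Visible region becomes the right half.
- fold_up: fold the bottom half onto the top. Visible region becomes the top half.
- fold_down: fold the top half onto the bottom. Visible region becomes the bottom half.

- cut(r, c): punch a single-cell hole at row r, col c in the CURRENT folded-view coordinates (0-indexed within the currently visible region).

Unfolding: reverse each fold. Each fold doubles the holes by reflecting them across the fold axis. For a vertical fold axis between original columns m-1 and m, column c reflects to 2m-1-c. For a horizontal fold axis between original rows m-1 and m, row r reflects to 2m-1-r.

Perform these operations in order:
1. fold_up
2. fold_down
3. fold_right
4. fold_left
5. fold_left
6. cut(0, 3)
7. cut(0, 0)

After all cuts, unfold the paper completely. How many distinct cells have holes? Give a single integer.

Answer: 64

Derivation:
Op 1 fold_up: fold axis h@2; visible region now rows[0,2) x cols[0,32) = 2x32
Op 2 fold_down: fold axis h@1; visible region now rows[1,2) x cols[0,32) = 1x32
Op 3 fold_right: fold axis v@16; visible region now rows[1,2) x cols[16,32) = 1x16
Op 4 fold_left: fold axis v@24; visible region now rows[1,2) x cols[16,24) = 1x8
Op 5 fold_left: fold axis v@20; visible region now rows[1,2) x cols[16,20) = 1x4
Op 6 cut(0, 3): punch at orig (1,19); cuts so far [(1, 19)]; region rows[1,2) x cols[16,20) = 1x4
Op 7 cut(0, 0): punch at orig (1,16); cuts so far [(1, 16), (1, 19)]; region rows[1,2) x cols[16,20) = 1x4
Unfold 1 (reflect across v@20): 4 holes -> [(1, 16), (1, 19), (1, 20), (1, 23)]
Unfold 2 (reflect across v@24): 8 holes -> [(1, 16), (1, 19), (1, 20), (1, 23), (1, 24), (1, 27), (1, 28), (1, 31)]
Unfold 3 (reflect across v@16): 16 holes -> [(1, 0), (1, 3), (1, 4), (1, 7), (1, 8), (1, 11), (1, 12), (1, 15), (1, 16), (1, 19), (1, 20), (1, 23), (1, 24), (1, 27), (1, 28), (1, 31)]
Unfold 4 (reflect across h@1): 32 holes -> [(0, 0), (0, 3), (0, 4), (0, 7), (0, 8), (0, 11), (0, 12), (0, 15), (0, 16), (0, 19), (0, 20), (0, 23), (0, 24), (0, 27), (0, 28), (0, 31), (1, 0), (1, 3), (1, 4), (1, 7), (1, 8), (1, 11), (1, 12), (1, 15), (1, 16), (1, 19), (1, 20), (1, 23), (1, 24), (1, 27), (1, 28), (1, 31)]
Unfold 5 (reflect across h@2): 64 holes -> [(0, 0), (0, 3), (0, 4), (0, 7), (0, 8), (0, 11), (0, 12), (0, 15), (0, 16), (0, 19), (0, 20), (0, 23), (0, 24), (0, 27), (0, 28), (0, 31), (1, 0), (1, 3), (1, 4), (1, 7), (1, 8), (1, 11), (1, 12), (1, 15), (1, 16), (1, 19), (1, 20), (1, 23), (1, 24), (1, 27), (1, 28), (1, 31), (2, 0), (2, 3), (2, 4), (2, 7), (2, 8), (2, 11), (2, 12), (2, 15), (2, 16), (2, 19), (2, 20), (2, 23), (2, 24), (2, 27), (2, 28), (2, 31), (3, 0), (3, 3), (3, 4), (3, 7), (3, 8), (3, 11), (3, 12), (3, 15), (3, 16), (3, 19), (3, 20), (3, 23), (3, 24), (3, 27), (3, 28), (3, 31)]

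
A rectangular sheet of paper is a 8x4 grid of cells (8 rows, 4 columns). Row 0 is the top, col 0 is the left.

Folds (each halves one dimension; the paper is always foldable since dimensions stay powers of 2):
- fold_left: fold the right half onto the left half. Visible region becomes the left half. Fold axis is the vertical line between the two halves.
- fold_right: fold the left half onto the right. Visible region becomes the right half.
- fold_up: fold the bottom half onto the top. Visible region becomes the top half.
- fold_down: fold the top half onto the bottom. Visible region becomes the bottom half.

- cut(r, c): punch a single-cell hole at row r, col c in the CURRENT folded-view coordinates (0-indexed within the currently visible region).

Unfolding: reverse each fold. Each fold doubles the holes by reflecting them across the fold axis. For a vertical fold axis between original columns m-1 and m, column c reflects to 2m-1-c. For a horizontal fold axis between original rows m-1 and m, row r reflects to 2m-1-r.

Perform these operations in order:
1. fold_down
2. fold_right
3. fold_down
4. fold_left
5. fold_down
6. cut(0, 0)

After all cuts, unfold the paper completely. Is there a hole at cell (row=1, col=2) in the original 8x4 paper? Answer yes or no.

Op 1 fold_down: fold axis h@4; visible region now rows[4,8) x cols[0,4) = 4x4
Op 2 fold_right: fold axis v@2; visible region now rows[4,8) x cols[2,4) = 4x2
Op 3 fold_down: fold axis h@6; visible region now rows[6,8) x cols[2,4) = 2x2
Op 4 fold_left: fold axis v@3; visible region now rows[6,8) x cols[2,3) = 2x1
Op 5 fold_down: fold axis h@7; visible region now rows[7,8) x cols[2,3) = 1x1
Op 6 cut(0, 0): punch at orig (7,2); cuts so far [(7, 2)]; region rows[7,8) x cols[2,3) = 1x1
Unfold 1 (reflect across h@7): 2 holes -> [(6, 2), (7, 2)]
Unfold 2 (reflect across v@3): 4 holes -> [(6, 2), (6, 3), (7, 2), (7, 3)]
Unfold 3 (reflect across h@6): 8 holes -> [(4, 2), (4, 3), (5, 2), (5, 3), (6, 2), (6, 3), (7, 2), (7, 3)]
Unfold 4 (reflect across v@2): 16 holes -> [(4, 0), (4, 1), (4, 2), (4, 3), (5, 0), (5, 1), (5, 2), (5, 3), (6, 0), (6, 1), (6, 2), (6, 3), (7, 0), (7, 1), (7, 2), (7, 3)]
Unfold 5 (reflect across h@4): 32 holes -> [(0, 0), (0, 1), (0, 2), (0, 3), (1, 0), (1, 1), (1, 2), (1, 3), (2, 0), (2, 1), (2, 2), (2, 3), (3, 0), (3, 1), (3, 2), (3, 3), (4, 0), (4, 1), (4, 2), (4, 3), (5, 0), (5, 1), (5, 2), (5, 3), (6, 0), (6, 1), (6, 2), (6, 3), (7, 0), (7, 1), (7, 2), (7, 3)]
Holes: [(0, 0), (0, 1), (0, 2), (0, 3), (1, 0), (1, 1), (1, 2), (1, 3), (2, 0), (2, 1), (2, 2), (2, 3), (3, 0), (3, 1), (3, 2), (3, 3), (4, 0), (4, 1), (4, 2), (4, 3), (5, 0), (5, 1), (5, 2), (5, 3), (6, 0), (6, 1), (6, 2), (6, 3), (7, 0), (7, 1), (7, 2), (7, 3)]

Answer: yes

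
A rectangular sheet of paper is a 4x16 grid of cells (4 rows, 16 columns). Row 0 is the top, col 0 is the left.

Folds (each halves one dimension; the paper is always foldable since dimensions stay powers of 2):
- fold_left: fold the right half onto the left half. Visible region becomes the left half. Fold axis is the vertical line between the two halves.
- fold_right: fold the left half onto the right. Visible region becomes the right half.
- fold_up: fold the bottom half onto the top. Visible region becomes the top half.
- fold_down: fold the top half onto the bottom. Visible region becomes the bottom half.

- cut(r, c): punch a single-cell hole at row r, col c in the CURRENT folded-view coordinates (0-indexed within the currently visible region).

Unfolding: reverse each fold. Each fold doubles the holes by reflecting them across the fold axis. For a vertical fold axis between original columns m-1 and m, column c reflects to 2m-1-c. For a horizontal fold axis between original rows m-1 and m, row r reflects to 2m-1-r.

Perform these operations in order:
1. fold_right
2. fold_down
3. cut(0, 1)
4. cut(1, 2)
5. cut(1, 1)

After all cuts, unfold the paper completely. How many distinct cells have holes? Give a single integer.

Op 1 fold_right: fold axis v@8; visible region now rows[0,4) x cols[8,16) = 4x8
Op 2 fold_down: fold axis h@2; visible region now rows[2,4) x cols[8,16) = 2x8
Op 3 cut(0, 1): punch at orig (2,9); cuts so far [(2, 9)]; region rows[2,4) x cols[8,16) = 2x8
Op 4 cut(1, 2): punch at orig (3,10); cuts so far [(2, 9), (3, 10)]; region rows[2,4) x cols[8,16) = 2x8
Op 5 cut(1, 1): punch at orig (3,9); cuts so far [(2, 9), (3, 9), (3, 10)]; region rows[2,4) x cols[8,16) = 2x8
Unfold 1 (reflect across h@2): 6 holes -> [(0, 9), (0, 10), (1, 9), (2, 9), (3, 9), (3, 10)]
Unfold 2 (reflect across v@8): 12 holes -> [(0, 5), (0, 6), (0, 9), (0, 10), (1, 6), (1, 9), (2, 6), (2, 9), (3, 5), (3, 6), (3, 9), (3, 10)]

Answer: 12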